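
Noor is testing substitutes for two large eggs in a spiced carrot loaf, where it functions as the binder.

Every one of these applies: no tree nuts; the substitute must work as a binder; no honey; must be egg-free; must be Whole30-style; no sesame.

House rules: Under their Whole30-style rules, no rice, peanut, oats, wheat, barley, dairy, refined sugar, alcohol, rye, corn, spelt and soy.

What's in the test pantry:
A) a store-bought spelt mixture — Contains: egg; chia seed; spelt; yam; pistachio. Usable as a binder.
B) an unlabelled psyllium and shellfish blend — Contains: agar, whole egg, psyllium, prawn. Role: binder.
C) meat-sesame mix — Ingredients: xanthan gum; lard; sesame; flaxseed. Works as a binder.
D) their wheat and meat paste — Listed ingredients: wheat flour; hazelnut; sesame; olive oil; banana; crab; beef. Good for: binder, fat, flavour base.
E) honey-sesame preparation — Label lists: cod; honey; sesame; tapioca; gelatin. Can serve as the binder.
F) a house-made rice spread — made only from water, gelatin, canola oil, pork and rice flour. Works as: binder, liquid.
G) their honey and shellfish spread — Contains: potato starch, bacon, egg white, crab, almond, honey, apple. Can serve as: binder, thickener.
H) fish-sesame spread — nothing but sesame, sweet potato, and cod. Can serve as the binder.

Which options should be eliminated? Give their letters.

A, B, C, D, E, F, G, H

A: has spelt, so not Whole30-style; has egg, so not egg-free (and 1 more) — out
B: has whole egg, so not egg-free — out
C: has sesame, so not sesame-free — out
D: has wheat flour, so not Whole30-style; has sesame, so not sesame-free (and 1 more) — no
E: has sesame, so not sesame-free; has honey, so not honey-free — reject
F: has rice flour, so not Whole30-style — reject
G: has egg white, so not egg-free; has almond, so not tree-nut-free (and 1 more) — out
H: has sesame, so not sesame-free — out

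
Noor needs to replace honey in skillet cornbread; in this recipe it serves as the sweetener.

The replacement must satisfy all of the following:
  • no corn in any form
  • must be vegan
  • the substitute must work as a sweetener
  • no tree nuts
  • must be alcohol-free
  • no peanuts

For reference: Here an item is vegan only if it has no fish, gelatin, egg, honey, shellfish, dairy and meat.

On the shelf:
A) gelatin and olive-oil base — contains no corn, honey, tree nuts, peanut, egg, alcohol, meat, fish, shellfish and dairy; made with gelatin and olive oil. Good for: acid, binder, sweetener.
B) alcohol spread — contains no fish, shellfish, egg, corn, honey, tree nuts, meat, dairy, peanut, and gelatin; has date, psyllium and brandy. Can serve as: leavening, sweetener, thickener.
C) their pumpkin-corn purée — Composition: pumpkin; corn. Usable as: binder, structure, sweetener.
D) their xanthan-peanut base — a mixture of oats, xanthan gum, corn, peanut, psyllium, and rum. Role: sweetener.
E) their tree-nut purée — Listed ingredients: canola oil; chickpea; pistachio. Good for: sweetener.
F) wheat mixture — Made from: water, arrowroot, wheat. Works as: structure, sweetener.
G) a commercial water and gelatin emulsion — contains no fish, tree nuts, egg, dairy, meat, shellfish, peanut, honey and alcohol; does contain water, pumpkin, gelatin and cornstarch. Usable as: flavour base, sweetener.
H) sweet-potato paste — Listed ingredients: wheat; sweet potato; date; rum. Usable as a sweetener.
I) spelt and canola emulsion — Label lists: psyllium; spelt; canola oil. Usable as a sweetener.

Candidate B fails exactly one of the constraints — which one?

alcohol-free

usable as a sweetener: satisfied
vegan: satisfied
alcohol-free: has brandy — fails
corn-free: satisfied
peanut-free: satisfied
tree-nut-free: satisfied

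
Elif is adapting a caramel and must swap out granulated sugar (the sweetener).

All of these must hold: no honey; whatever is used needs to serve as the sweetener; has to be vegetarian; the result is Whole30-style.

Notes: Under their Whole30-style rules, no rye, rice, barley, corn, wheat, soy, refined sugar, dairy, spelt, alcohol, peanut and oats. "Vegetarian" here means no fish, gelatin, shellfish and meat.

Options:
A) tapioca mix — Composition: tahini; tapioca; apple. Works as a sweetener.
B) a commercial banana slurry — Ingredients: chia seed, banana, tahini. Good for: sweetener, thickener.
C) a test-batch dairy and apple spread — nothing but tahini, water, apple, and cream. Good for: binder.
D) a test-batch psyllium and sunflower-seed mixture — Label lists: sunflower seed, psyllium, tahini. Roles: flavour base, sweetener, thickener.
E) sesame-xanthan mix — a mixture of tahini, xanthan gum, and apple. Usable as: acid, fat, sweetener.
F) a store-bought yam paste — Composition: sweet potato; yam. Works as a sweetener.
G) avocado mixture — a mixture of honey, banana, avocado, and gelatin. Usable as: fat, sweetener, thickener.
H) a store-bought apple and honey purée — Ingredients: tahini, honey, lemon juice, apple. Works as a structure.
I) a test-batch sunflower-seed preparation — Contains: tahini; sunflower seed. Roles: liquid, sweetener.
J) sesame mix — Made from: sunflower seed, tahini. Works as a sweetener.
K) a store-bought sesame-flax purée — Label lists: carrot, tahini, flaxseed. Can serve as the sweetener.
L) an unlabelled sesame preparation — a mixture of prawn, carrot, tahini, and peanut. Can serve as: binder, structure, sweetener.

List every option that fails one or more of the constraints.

C, G, H, L

A: only tahini, tapioca and apple; none excluded — OK
B: Whole30-style, vegetarian — OK
C: not usable as a sweetener; has cream, so not Whole30-style — reject
D: only tahini, sunflower seed and psyllium; none excluded — OK
E: vegetarian, no honey — valid
F: every rule checks out — valid
G: has gelatin, so not vegetarian; has honey, so not honey-free — reject
H: not usable as a sweetener; has honey, so not honey-free — no
I: only tahini and sunflower seed; none excluded — keep
J: all constraints satisfied — OK
K: only tahini, flaxseed, and carrot; none excluded — keep
L: has peanut, so not Whole30-style; has prawn, so not vegetarian — no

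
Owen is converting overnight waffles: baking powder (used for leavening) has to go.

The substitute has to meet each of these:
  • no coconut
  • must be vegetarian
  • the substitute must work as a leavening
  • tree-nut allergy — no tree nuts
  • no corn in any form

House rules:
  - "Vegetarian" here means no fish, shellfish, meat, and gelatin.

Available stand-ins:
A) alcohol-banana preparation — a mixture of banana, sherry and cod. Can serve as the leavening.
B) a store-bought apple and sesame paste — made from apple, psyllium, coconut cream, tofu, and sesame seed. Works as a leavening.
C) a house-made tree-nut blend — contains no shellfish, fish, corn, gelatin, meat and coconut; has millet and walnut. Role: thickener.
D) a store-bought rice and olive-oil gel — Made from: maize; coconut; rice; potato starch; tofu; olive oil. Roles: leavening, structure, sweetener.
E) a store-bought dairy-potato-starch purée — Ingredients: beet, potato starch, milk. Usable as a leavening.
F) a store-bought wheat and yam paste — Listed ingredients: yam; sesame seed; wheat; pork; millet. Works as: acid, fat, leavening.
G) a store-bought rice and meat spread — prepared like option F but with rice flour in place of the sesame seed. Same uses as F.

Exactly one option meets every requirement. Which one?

E

A: has cod, so not vegetarian — no
B: has coconut cream, so not coconut-free — no
C: not usable as a leavening; has walnut, so not tree-nut-free — out
D: has coconut, so not coconut-free; has maize, so not corn-free — reject
E: works as a leavening, no coconut, no tree nuts — OK
F: has pork, so not vegetarian — reject
G: has pork, so not vegetarian — no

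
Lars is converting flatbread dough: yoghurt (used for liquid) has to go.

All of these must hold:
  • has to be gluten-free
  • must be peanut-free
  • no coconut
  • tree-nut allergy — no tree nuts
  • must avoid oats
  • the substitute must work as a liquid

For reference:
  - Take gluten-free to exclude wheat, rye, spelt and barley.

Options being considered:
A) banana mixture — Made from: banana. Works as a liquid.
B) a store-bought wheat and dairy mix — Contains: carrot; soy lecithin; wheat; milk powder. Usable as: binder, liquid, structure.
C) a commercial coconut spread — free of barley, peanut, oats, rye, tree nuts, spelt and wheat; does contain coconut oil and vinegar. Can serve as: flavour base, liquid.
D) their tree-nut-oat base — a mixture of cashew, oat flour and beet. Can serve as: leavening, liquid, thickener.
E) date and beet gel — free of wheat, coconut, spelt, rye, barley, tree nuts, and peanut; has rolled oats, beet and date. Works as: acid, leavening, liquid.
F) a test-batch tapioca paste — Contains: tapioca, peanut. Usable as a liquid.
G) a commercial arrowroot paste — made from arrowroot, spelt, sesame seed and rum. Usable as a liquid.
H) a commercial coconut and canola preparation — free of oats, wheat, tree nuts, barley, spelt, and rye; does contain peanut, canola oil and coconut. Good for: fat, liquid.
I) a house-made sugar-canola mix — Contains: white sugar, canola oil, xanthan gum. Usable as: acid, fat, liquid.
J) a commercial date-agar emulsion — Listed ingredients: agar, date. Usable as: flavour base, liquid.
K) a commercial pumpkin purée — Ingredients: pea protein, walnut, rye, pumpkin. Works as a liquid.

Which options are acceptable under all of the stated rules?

A, I, J

A: all constraints satisfied — keep
B: has wheat, so not gluten-free — no
C: has coconut oil, so not coconut-free — out
D: has cashew, so not tree-nut-free; has oat flour, so not oat-free — reject
E: has rolled oats, so not oat-free — no
F: has peanut, so not peanut-free — no
G: has spelt, so not gluten-free — no
H: has coconut, so not coconut-free; has peanut, so not peanut-free — no
I: no tree nuts, gluten-free — OK
J: only agar and date; none excluded — valid
K: has rye, so not gluten-free; has walnut, so not tree-nut-free — out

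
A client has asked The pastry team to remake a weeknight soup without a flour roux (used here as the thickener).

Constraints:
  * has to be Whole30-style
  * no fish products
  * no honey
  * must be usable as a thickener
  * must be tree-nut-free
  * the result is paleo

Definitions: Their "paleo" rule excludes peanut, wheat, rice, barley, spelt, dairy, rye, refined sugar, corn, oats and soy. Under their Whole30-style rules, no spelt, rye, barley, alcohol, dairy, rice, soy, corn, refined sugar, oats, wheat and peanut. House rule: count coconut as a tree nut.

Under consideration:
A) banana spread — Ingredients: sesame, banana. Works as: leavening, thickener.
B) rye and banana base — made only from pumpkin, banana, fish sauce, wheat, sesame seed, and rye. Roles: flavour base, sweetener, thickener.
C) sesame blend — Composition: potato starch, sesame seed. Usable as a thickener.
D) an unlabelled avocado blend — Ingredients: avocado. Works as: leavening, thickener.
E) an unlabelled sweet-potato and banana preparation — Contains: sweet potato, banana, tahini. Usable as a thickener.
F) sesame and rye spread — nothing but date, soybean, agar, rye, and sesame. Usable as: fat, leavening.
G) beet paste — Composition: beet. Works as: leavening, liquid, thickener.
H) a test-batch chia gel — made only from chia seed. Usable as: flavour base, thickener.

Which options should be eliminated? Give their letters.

B, F

A: nothing on the exclusion list — keep
B: has rye, so not paleo; has rye, so not Whole30-style (and 1 more) — reject
C: only sesame seed and potato starch; none excluded — valid
D: all constraints satisfied — keep
E: all constraints satisfied — keep
F: not usable as a thickener; has rye, so not paleo (and 1 more) — no
G: only beet; none excluded — valid
H: works as a thickener, no fish, no honey — valid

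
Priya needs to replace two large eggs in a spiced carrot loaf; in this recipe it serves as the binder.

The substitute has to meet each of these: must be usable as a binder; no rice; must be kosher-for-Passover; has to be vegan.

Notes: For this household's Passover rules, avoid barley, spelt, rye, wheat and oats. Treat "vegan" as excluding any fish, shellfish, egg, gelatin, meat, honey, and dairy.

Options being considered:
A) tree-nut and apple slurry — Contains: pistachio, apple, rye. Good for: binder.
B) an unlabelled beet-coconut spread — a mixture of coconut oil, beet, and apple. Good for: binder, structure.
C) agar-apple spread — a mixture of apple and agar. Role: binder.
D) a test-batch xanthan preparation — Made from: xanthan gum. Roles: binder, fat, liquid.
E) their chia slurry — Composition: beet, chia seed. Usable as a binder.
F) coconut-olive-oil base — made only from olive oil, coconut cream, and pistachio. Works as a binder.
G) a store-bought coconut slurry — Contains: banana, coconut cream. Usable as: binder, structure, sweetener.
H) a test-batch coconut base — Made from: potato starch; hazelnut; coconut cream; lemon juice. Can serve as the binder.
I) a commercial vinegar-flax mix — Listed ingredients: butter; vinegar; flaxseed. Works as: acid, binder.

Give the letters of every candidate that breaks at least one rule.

A: has rye, so not kosher-for-Passover — no
B: no rice, kosher-for-Passover — valid
C: all constraints satisfied — OK
D: every rule checks out — keep
E: every rule checks out — OK
F: vegan, kosher-for-Passover — keep
G: nothing on the exclusion list — valid
H: coconut cream and hazelnut etc. — none of it excluded — OK
I: has butter, so not vegan — out

A, I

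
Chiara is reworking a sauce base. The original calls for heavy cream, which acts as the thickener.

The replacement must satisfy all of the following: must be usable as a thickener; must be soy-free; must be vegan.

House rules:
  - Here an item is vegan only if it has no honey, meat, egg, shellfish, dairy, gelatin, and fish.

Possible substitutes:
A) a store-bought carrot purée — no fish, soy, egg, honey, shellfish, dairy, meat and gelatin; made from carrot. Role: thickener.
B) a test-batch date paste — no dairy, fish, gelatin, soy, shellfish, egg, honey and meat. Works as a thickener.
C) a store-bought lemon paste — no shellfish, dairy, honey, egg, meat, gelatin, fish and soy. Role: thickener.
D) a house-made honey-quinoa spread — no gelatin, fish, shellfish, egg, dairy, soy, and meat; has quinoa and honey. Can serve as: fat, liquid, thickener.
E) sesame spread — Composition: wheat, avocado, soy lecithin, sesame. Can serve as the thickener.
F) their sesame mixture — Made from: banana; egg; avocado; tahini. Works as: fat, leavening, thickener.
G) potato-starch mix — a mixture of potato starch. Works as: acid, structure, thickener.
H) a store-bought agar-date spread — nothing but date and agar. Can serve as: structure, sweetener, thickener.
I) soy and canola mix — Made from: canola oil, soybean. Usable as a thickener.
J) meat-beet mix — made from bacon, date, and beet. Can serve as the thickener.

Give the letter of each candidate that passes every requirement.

A, B, C, G, H

A: works as a thickener, no soy, vegan — OK
B: every rule checks out — valid
C: no soy, vegan — keep
D: has honey, so not vegan — reject
E: has soy lecithin, so not soy-free — reject
F: has egg, so not vegan — no
G: works as a thickener, no soy, vegan — valid
H: no soy, vegan — keep
I: has soybean, so not soy-free — reject
J: has bacon, so not vegan — no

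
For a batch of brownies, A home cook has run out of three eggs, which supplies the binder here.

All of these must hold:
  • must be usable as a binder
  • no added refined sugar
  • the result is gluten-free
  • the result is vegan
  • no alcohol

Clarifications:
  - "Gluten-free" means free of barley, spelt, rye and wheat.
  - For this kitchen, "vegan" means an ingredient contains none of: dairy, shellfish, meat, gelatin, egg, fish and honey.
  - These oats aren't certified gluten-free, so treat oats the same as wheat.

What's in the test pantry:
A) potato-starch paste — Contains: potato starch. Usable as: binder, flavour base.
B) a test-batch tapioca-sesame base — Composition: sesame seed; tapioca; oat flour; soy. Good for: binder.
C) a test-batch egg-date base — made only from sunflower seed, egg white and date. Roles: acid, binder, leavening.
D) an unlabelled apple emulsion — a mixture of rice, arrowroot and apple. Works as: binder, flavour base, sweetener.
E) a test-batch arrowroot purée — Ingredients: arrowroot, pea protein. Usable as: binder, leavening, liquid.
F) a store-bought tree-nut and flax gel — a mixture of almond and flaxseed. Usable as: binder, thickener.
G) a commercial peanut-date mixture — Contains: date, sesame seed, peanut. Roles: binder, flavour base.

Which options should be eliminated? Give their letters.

A: only potato starch; none excluded — OK
B: has oat flour, so not gluten-free — out
C: has egg white, so not vegan — out
D: nothing on the exclusion list — OK
E: works as a binder, no refined sugar, no alcohol — keep
F: only almond and flaxseed; none excluded — OK
G: only peanut, sesame seed, and date; none excluded — valid

B, C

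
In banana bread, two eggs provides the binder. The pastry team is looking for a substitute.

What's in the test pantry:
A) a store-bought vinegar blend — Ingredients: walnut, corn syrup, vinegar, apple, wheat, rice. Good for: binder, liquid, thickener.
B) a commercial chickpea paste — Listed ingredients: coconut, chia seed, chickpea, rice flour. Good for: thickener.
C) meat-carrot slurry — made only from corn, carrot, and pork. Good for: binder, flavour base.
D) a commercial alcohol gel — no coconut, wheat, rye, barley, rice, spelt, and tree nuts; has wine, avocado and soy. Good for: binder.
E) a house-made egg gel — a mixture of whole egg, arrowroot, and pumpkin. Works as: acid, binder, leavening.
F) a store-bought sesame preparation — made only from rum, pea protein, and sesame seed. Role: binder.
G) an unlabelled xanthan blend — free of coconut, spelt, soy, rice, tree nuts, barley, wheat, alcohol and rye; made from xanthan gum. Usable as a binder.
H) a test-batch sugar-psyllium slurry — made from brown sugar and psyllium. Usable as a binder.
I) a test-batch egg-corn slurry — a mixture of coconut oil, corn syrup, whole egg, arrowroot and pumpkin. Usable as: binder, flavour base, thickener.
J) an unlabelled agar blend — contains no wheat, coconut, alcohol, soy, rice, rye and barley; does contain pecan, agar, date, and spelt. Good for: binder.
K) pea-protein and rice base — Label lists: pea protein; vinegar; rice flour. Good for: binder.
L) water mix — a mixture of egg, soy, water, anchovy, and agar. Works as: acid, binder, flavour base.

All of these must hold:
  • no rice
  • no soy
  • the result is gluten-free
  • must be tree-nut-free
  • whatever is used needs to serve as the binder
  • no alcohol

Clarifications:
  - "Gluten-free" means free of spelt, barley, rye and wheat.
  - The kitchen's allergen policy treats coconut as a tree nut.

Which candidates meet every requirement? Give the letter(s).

C, E, G, H

A: has wheat, so not gluten-free; has rice, so not rice-free (and 1 more) — no
B: not usable as a binder; has rice flour, so not rice-free (and 1 more) — reject
C: no rice, no soy — valid
D: has soy, so not soy-free; has wine, so not alcohol-free — no
E: works as a binder, no soy, no rice — OK
F: has rum, so not alcohol-free — out
G: nothing on the exclusion list — valid
H: only brown sugar and psyllium; none excluded — keep
I: has coconut oil, so not tree-nut-free — no
J: has spelt, so not gluten-free; has pecan, so not tree-nut-free — reject
K: has rice flour, so not rice-free — no
L: has soy, so not soy-free — no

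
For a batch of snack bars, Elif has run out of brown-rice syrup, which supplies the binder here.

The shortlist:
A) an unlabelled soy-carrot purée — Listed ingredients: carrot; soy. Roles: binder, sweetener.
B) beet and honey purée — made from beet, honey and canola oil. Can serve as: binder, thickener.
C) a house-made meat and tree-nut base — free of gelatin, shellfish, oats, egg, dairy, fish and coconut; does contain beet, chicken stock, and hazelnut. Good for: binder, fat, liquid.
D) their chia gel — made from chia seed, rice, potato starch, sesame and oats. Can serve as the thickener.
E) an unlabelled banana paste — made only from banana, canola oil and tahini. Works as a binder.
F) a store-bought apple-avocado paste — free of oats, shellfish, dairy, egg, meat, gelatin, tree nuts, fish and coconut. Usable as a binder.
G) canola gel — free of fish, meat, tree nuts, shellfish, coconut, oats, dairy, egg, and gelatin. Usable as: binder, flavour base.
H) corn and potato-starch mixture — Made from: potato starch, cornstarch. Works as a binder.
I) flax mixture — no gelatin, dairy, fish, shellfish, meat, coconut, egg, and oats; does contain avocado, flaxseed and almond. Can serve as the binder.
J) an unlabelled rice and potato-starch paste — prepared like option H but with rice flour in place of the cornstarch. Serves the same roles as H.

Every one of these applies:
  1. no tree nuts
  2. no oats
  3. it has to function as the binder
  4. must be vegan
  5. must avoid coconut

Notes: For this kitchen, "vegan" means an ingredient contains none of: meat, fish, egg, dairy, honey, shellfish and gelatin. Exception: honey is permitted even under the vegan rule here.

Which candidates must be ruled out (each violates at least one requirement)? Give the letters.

C, D, I

A: vegan, no oats — OK
B: honey is permitted under the vegan carve-out; nothing else excluded — OK
C: has chicken stock, so not vegan; has hazelnut, so not tree-nut-free — no
D: not usable as a binder; has oats, so not oat-free — out
E: only tahini, canola oil, and banana; none excluded — valid
F: no coconut, vegan — valid
G: works as a binder, vegan, no coconut — keep
H: only cornstarch and potato starch; none excluded — keep
I: has almond, so not tree-nut-free — out
J: only rice flour and potato starch; none excluded — keep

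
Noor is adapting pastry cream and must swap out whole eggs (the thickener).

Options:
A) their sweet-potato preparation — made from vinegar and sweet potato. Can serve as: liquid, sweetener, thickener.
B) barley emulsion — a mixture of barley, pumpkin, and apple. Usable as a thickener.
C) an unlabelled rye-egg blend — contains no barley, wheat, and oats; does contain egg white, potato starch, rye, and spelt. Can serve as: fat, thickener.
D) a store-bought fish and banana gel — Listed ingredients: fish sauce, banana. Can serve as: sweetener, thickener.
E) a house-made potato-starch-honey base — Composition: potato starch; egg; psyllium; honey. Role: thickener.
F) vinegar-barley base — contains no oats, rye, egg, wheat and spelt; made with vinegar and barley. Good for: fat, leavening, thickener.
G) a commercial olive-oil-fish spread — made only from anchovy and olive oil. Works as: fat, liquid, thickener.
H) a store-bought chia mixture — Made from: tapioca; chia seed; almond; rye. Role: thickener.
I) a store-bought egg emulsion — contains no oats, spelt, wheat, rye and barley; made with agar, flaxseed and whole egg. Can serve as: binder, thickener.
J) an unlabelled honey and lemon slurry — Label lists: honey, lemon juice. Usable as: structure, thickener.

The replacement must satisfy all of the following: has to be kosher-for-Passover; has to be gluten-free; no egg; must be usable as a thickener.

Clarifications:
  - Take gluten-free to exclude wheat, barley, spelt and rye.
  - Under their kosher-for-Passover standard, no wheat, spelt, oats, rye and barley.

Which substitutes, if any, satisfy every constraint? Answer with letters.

A: only sweet potato and vinegar; none excluded — valid
B: has barley, so not gluten-free; has barley, so not kosher-for-Passover — out
C: has rye, so not gluten-free; has rye, so not kosher-for-Passover (and 1 more) — out
D: only fish sauce and banana; none excluded — OK
E: has egg, so not egg-free — reject
F: has barley, so not gluten-free; has barley, so not kosher-for-Passover — reject
G: works as a thickener, kosher-for-Passover, no egg — valid
H: has rye, so not gluten-free; has rye, so not kosher-for-Passover — reject
I: has whole egg, so not egg-free — no
J: only honey and lemon juice; none excluded — keep

A, D, G, J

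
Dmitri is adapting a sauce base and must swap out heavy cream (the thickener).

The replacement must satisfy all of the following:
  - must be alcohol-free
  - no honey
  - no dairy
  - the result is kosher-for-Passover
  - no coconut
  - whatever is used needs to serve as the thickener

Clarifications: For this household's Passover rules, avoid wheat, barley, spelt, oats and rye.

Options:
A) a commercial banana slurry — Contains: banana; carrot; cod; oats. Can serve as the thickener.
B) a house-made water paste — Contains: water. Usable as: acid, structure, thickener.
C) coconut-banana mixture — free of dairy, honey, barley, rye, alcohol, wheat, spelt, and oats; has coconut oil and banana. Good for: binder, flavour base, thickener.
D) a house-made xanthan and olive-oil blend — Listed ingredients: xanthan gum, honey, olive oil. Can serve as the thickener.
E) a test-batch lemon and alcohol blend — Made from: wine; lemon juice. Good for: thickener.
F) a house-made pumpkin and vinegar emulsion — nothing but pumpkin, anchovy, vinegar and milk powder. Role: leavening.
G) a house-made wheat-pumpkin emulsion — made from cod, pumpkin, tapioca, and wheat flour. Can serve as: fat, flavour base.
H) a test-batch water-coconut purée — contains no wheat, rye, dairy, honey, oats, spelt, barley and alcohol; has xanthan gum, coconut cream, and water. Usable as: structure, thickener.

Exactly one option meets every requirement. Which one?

B

A: has oats, so not kosher-for-Passover — reject
B: only water; none excluded — keep
C: has coconut oil, so not coconut-free — no
D: has honey, so not honey-free — no
E: has wine, so not alcohol-free — out
F: not usable as a thickener; has milk powder, so not dairy-free — no
G: not usable as a thickener; has wheat flour, so not kosher-for-Passover — reject
H: has coconut cream, so not coconut-free — reject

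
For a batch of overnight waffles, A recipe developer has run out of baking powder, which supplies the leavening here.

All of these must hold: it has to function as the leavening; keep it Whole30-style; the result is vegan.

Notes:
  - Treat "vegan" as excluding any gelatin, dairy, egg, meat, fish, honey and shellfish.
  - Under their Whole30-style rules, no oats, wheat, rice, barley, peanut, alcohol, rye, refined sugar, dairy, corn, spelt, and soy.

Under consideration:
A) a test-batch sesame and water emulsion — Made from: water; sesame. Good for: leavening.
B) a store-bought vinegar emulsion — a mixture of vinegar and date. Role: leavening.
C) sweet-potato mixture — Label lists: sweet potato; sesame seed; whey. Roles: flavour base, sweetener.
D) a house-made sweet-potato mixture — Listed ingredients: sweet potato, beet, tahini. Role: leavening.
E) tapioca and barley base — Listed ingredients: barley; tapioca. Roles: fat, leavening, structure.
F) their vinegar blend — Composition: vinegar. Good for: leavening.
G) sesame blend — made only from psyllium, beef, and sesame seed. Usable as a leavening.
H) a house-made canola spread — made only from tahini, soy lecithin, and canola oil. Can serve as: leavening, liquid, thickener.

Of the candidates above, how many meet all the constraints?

A: only sesame and water; none excluded — keep
B: only date and vinegar; none excluded — keep
C: not usable as a leavening; has whey, so not vegan (and 1 more) — out
D: only tahini, beet and sweet potato; none excluded — valid
E: has barley, so not Whole30-style — reject
F: Whole30-style, vegan — keep
G: has beef, so not vegan — reject
H: has soy lecithin, so not Whole30-style — out

4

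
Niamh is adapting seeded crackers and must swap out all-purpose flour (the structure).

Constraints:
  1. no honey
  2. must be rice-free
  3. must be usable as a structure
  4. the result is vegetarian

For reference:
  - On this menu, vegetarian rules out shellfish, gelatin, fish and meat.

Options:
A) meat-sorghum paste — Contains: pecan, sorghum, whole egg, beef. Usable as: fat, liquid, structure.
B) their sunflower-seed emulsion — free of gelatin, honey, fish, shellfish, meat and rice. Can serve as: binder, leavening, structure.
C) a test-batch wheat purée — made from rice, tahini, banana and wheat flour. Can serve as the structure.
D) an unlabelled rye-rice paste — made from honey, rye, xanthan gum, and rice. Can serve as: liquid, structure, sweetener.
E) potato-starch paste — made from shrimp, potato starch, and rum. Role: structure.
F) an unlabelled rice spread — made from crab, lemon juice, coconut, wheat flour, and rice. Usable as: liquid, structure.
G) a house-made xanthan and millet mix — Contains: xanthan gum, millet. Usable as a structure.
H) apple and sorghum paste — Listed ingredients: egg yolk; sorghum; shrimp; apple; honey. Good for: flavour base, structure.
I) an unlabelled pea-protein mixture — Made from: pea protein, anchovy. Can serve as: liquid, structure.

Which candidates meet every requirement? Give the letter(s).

A: has beef, so not vegetarian — reject
B: nothing on the exclusion list — valid
C: has rice, so not rice-free — out
D: has rice, so not rice-free; has honey, so not honey-free — no
E: has shrimp, so not vegetarian — no
F: has crab, so not vegetarian; has rice, so not rice-free — reject
G: every rule checks out — valid
H: has shrimp, so not vegetarian; has honey, so not honey-free — out
I: has anchovy, so not vegetarian — out

B, G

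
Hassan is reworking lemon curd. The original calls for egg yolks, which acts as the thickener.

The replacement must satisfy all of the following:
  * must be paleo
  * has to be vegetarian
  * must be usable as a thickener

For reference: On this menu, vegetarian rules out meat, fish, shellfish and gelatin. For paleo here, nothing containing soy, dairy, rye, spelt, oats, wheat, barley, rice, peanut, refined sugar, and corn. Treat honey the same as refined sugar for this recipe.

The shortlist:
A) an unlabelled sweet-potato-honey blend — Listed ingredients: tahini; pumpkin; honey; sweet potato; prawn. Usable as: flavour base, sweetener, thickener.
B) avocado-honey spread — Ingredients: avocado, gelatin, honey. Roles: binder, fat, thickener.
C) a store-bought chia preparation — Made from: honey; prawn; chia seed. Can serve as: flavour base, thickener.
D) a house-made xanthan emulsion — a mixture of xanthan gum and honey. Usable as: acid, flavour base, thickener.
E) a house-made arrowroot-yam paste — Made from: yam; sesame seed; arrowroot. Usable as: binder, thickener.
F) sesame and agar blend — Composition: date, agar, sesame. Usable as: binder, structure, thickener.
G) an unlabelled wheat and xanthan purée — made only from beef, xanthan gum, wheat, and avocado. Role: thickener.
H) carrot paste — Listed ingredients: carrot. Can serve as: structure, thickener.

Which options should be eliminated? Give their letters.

A: has prawn, so not vegetarian; has honey, so not paleo — no
B: has gelatin, so not vegetarian; has honey, so not paleo — out
C: has prawn, so not vegetarian; has honey, so not paleo — out
D: has honey, so not paleo — no
E: nothing on the exclusion list — keep
F: paleo, vegetarian — valid
G: has beef, so not vegetarian; has wheat, so not paleo — no
H: works as a thickener, paleo, vegetarian — OK

A, B, C, D, G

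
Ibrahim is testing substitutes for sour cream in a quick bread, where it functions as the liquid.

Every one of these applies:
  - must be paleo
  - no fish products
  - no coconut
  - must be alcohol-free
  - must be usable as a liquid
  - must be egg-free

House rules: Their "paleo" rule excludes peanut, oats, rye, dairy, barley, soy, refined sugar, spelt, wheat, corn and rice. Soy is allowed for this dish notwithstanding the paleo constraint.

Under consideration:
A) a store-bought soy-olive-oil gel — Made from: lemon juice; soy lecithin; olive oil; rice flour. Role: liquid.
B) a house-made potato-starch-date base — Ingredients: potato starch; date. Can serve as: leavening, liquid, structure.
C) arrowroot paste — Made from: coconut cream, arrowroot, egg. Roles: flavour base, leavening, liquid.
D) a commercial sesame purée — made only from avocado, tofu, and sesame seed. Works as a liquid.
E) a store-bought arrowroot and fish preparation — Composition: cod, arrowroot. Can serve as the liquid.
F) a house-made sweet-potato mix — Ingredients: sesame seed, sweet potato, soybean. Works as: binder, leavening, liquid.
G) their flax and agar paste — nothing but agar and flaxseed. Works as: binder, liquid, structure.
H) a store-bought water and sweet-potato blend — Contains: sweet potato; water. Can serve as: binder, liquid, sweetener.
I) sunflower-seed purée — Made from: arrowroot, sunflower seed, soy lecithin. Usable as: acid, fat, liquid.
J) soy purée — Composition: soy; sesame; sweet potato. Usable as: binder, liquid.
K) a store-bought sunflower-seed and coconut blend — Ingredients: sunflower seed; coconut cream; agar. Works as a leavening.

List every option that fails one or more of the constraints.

A, C, E, K

A: has rice flour, so not paleo — no
B: only potato starch and date; none excluded — keep
C: has egg, so not egg-free; has coconut cream, so not coconut-free — no
D: soy is permitted under the paleo carve-out; nothing else excluded — keep
E: has cod, so not fish-free — reject
F: soy is permitted under the paleo carve-out; nothing else excluded — keep
G: works as a liquid, no alcohol, paleo — keep
H: all constraints satisfied — OK
I: soy is permitted under the paleo carve-out; nothing else excluded — valid
J: soy is permitted under the paleo carve-out; nothing else excluded — OK
K: not usable as a liquid; has coconut cream, so not coconut-free — out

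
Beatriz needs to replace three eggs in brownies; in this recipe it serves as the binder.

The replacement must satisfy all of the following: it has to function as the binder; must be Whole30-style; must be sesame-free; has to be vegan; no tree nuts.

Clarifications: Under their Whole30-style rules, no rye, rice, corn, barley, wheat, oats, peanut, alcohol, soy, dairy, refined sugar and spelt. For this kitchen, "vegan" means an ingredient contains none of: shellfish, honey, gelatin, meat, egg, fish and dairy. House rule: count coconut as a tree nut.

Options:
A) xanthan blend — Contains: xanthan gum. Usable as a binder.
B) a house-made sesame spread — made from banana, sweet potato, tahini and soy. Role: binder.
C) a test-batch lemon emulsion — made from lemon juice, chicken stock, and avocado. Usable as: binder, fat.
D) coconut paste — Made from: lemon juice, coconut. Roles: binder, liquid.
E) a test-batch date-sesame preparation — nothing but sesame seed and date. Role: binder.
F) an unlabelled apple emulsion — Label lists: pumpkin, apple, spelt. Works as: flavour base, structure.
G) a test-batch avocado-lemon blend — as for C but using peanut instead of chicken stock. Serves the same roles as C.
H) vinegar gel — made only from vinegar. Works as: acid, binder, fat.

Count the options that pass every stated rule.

2

A: vegan, tree-nut-free — keep
B: has soy, so not Whole30-style; has tahini, so not sesame-free — reject
C: has chicken stock, so not vegan — no
D: has coconut, so not tree-nut-free — no
E: has sesame seed, so not sesame-free — no
F: not usable as a binder; has spelt, so not Whole30-style — no
G: has peanut, so not Whole30-style — out
H: only vinegar; none excluded — valid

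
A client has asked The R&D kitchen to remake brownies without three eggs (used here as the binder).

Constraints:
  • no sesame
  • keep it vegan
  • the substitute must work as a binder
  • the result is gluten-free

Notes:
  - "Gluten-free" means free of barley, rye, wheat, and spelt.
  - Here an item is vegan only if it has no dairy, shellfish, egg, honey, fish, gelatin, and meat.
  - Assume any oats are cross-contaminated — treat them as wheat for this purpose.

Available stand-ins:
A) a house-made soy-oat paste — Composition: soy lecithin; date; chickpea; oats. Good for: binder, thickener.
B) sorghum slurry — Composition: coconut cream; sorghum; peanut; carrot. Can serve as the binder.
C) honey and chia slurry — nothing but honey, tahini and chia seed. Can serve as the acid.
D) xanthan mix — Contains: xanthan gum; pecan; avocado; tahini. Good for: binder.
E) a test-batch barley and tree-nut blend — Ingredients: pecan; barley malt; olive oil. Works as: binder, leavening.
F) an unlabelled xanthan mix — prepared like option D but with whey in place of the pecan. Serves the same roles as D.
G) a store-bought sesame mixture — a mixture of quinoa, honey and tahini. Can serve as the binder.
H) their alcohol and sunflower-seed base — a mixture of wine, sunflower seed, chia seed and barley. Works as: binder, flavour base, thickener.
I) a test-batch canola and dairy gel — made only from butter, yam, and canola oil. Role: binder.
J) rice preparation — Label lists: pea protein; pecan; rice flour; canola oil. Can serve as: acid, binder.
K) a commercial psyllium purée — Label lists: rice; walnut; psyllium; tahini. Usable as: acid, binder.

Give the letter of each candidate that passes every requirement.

B, J

A: has oats, so not gluten-free — no
B: coconut cream and peanut etc. — none of it excluded — valid
C: not usable as a binder; has honey, so not vegan (and 1 more) — no
D: has tahini, so not sesame-free — reject
E: has barley malt, so not gluten-free — reject
F: has whey, so not vegan; has tahini, so not sesame-free — no
G: has honey, so not vegan; has tahini, so not sesame-free — no
H: has barley, so not gluten-free — out
I: has butter, so not vegan — reject
J: rice flour and pecan etc. — none of it excluded — OK
K: has tahini, so not sesame-free — no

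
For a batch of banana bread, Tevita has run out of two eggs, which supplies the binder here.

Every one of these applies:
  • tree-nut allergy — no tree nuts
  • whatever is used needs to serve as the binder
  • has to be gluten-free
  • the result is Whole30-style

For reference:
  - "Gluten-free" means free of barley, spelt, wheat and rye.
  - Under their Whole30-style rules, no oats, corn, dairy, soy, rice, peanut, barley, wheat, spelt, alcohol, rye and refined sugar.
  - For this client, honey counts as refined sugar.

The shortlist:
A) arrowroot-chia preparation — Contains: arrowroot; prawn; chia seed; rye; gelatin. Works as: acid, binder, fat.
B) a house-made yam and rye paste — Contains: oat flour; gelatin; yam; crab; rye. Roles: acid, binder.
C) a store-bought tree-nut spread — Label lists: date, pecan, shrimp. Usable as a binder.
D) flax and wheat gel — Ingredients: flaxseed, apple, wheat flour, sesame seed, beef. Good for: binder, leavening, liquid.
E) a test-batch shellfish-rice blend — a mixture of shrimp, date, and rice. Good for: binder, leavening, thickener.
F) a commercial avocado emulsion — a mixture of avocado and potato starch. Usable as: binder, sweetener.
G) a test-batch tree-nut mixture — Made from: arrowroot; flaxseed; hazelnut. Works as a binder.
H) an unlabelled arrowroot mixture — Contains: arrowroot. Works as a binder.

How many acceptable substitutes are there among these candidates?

A: has rye, so not gluten-free; has rye, so not Whole30-style — out
B: has rye, so not gluten-free; has oat flour, so not Whole30-style — no
C: has pecan, so not tree-nut-free — out
D: has wheat flour, so not gluten-free; has wheat flour, so not Whole30-style — out
E: has rice, so not Whole30-style — reject
F: nothing on the exclusion list — keep
G: has hazelnut, so not tree-nut-free — reject
H: no tree nuts, Whole30-style — keep

2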